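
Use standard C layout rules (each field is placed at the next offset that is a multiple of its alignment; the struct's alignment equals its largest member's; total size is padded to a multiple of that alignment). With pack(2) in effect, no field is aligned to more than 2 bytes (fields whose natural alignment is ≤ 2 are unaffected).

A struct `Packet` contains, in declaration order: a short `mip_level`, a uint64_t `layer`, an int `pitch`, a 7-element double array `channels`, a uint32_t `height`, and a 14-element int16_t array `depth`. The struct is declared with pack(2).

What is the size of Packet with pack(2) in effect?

102

@0: mip_level [2B, align 2] → 2
@2: layer [8B, align 2] → 10
@10: pitch [4B, align 2] → 14
@14: channels [56B, align 2] → 70
@70: height [4B, align 2] → 74
@74: depth [28B, align 2] → 102
size 102, align 2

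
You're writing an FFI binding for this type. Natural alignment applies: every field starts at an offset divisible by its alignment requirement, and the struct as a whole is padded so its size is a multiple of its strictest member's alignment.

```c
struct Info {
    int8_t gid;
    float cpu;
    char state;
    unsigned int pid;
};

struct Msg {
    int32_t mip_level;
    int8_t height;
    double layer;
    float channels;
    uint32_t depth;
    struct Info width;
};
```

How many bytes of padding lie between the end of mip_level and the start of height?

Info: gid at 0 (size 1, align 1) → ends 1; pad 3 to align 4 for cpu; cpu at 4 (size 4, align 4) → ends 8; state at 8 (size 1, align 1) → ends 9; pad 3 to align 4 for pid; pid at 12 (size 4, align 4) → ends 16; total 16 bytes, alignment 4
mip_level at 0 (size 4, align 4) → ends 4
height at 4 (size 1, align 1) → ends 5

0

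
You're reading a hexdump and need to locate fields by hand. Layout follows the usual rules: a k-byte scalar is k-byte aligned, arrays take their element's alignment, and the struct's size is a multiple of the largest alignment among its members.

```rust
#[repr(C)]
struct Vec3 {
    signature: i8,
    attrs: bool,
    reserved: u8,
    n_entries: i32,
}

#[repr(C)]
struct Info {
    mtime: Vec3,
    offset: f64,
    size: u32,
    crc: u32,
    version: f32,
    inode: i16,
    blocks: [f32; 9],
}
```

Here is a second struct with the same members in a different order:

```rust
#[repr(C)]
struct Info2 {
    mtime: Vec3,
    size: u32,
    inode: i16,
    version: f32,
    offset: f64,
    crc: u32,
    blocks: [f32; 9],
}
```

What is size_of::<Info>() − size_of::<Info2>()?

Vec3: @0: signature [1B, align 1] → 1; @1: attrs [1B, align 1] → 2; @2: reserved [1B, align 1] → 3; +1 pad (align 4); @4: n_entries [4B, align 4] → 8; size 8, align 4
@0: mtime [8B, align 4] → 8
@8: offset [8B, align 8] → 16
@16: size [4B, align 4] → 20
@20: crc [4B, align 4] → 24
@24: version [4B, align 4] → 28
@28: inode [2B, align 2] → 30
+2 pad (align 4)
@32: blocks [36B, align 4] → 68
+4 tail pad (align 8)
size 72, align 8
— Info2 —
@0: mtime [8B, align 4] → 8
@8: size [4B, align 4] → 12
@12: inode [2B, align 2] → 14
+2 pad (align 4)
@16: version [4B, align 4] → 20
+4 pad (align 8)
@24: offset [8B, align 8] → 32
@32: crc [4B, align 4] → 36
@36: blocks [36B, align 4] → 72
size 72, align 8
72 − 72 = 0

0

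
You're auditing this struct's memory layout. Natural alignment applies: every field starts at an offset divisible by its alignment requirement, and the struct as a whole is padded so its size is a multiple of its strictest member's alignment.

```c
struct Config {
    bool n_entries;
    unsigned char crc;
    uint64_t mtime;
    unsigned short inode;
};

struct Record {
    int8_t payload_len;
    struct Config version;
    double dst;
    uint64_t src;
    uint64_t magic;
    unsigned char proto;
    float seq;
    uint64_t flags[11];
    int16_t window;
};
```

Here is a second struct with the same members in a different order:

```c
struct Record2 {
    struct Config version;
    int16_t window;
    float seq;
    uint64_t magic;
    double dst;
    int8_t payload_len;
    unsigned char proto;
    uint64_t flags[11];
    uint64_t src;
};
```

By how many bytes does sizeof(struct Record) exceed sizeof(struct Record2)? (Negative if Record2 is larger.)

8

Config: n_entries at 0 (size 1, align 1) → ends 1; crc at 1 (size 1, align 1) → ends 2; pad 6 to align 8 for mtime; mtime at 8 (size 8, align 8) → ends 16; inode at 16 (size 2, align 2) → ends 18; tail pad 6 to reach multiple of 8; total 24 bytes, alignment 8
payload_len at 0 (size 1, align 1) → ends 1
pad 7 to align 8 for version
version at 8 (size 24, align 8) → ends 32
dst at 32 (size 8, align 8) → ends 40
src at 40 (size 8, align 8) → ends 48
magic at 48 (size 8, align 8) → ends 56
proto at 56 (size 1, align 1) → ends 57
pad 3 to align 4 for seq
seq at 60 (size 4, align 4) → ends 64
flags at 64 (size 88, align 8) → ends 152
window at 152 (size 2, align 2) → ends 154
tail pad 6 to reach multiple of 8
total 160 bytes, alignment 8
— Record2 —
version at 0 (size 24, align 8) → ends 24
window at 24 (size 2, align 2) → ends 26
pad 2 to align 4 for seq
seq at 28 (size 4, align 4) → ends 32
magic at 32 (size 8, align 8) → ends 40
dst at 40 (size 8, align 8) → ends 48
payload_len at 48 (size 1, align 1) → ends 49
proto at 49 (size 1, align 1) → ends 50
pad 6 to align 8 for flags
flags at 56 (size 88, align 8) → ends 144
src at 144 (size 8, align 8) → ends 152
total 152 bytes, alignment 8
160 − 152 = 8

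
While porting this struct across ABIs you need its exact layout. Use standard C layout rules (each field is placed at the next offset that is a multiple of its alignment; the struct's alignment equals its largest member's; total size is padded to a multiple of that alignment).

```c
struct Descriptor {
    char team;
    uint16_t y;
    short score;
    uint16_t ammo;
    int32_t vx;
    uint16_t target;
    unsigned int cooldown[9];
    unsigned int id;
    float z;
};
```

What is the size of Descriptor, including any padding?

0..1  team  (1B, 1-aligned)
1..2  -- padding (1B)
2..4  y  (2B, 2-aligned)
4..6  score  (2B, 2-aligned)
6..8  ammo  (2B, 2-aligned)
8..12  vx  (4B, 4-aligned)
12..14  target  (2B, 2-aligned)
14..16  -- padding (2B)
16..52  cooldown  (36B, 4-aligned)
52..56  id  (4B, 4-aligned)
56..60  z  (4B, 4-aligned)
sizeof = 60, alignof = 4

60 bytes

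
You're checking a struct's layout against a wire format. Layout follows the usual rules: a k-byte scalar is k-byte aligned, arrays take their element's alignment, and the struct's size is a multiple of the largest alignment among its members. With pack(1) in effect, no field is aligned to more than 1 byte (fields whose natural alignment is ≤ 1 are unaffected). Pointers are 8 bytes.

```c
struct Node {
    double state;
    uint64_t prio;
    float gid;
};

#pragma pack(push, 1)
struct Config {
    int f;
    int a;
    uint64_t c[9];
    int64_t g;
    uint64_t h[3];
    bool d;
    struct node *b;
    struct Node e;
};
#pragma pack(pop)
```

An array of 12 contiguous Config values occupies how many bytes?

1740

Node: 0..8  state  (8B, 8-aligned); 8..16  prio  (8B, 8-aligned); 16..20  gid  (4B, 4-aligned); 20..24  -- tail padding (4B); sizeof = 24, alignof = 8
0..4  f  (4B, 1-aligned)
4..8  a  (4B, 1-aligned)
8..80  c  (72B, 1-aligned)
80..88  g  (8B, 1-aligned)
88..112  h  (24B, 1-aligned)
112..113  d  (1B, 1-aligned)
113..121  b  (8B, 1-aligned)
121..145  e  (24B, 1-aligned)
sizeof = 145, alignof = 1
array of 12: 12 × 145 = 1740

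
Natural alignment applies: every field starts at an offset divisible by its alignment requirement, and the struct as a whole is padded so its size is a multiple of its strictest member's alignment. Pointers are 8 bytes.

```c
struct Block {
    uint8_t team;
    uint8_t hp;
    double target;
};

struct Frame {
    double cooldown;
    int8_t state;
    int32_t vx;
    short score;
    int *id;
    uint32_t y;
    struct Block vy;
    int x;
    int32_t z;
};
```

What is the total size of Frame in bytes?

64

Block: @0: team [1B, align 1] → 1; @1: hp [1B, align 1] → 2; +6 pad (align 8); @8: target [8B, align 8] → 16; size 16, align 8
@0: cooldown [8B, align 8] → 8
@8: state [1B, align 1] → 9
+3 pad (align 4)
@12: vx [4B, align 4] → 16
@16: score [2B, align 2] → 18
+6 pad (align 8)
@24: id [8B, align 8] → 32
@32: y [4B, align 4] → 36
+4 pad (align 8)
@40: vy [16B, align 8] → 56
@56: x [4B, align 4] → 60
@60: z [4B, align 4] → 64
size 64, align 8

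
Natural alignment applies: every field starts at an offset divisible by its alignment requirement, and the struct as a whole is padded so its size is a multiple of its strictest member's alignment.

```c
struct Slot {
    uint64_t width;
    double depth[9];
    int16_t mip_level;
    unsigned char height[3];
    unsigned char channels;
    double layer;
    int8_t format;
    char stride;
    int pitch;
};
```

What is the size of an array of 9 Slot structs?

936

width at 0 (size 8, align 8) → ends 8
depth at 8 (size 72, align 8) → ends 80
mip_level at 80 (size 2, align 2) → ends 82
height at 82 (size 3, align 1) → ends 85
channels at 85 (size 1, align 1) → ends 86
pad 2 to align 8 for layer
layer at 88 (size 8, align 8) → ends 96
format at 96 (size 1, align 1) → ends 97
stride at 97 (size 1, align 1) → ends 98
pad 2 to align 4 for pitch
pitch at 100 (size 4, align 4) → ends 104
total 104 bytes, alignment 8
array of 9: 9 × 104 = 936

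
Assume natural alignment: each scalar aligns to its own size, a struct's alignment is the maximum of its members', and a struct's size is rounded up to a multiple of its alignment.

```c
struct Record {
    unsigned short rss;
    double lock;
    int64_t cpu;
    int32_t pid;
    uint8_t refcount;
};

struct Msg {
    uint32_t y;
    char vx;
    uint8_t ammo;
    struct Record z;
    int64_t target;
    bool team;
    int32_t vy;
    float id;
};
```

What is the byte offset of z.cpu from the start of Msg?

24

Record: @0: rss [2B, align 2] → 2; +6 pad (align 8); @8: lock [8B, align 8] → 16; @16: cpu [8B, align 8] → 24; @24: pid [4B, align 4] → 28; @28: refcount [1B, align 1] → 29; +3 tail pad (align 8); size 32, align 8
@0: y [4B, align 4] → 4
@4: vx [1B, align 1] → 5
@5: ammo [1B, align 1] → 6
+2 pad (align 8)
@8: z [32B, align 8] → 40
within Record: cpu at 16
8 + 16 = 24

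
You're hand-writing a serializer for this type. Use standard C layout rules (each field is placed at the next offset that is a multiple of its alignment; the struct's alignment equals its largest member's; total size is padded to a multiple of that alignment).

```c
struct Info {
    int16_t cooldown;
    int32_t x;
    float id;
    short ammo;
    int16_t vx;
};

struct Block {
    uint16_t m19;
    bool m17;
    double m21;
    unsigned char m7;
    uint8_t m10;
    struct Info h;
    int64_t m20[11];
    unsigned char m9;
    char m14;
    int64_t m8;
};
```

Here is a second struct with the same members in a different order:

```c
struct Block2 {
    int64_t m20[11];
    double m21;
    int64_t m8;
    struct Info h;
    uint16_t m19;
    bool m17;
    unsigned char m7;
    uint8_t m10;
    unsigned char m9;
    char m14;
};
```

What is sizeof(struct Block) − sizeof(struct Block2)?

16

Info: 0..2  cooldown  (2B, 2-aligned); 2..4  -- padding (2B); 4..8  x  (4B, 4-aligned); 8..12  id  (4B, 4-aligned); 12..14  ammo  (2B, 2-aligned); 14..16  vx  (2B, 2-aligned); sizeof = 16, alignof = 4
0..2  m19  (2B, 2-aligned)
2..3  m17  (1B, 1-aligned)
3..8  -- padding (5B)
8..16  m21  (8B, 8-aligned)
16..17  m7  (1B, 1-aligned)
17..18  m10  (1B, 1-aligned)
18..20  -- padding (2B)
20..36  h  (16B, 4-aligned)
36..40  -- padding (4B)
40..128  m20  (88B, 8-aligned)
128..129  m9  (1B, 1-aligned)
129..130  m14  (1B, 1-aligned)
130..136  -- padding (6B)
136..144  m8  (8B, 8-aligned)
sizeof = 144, alignof = 8
— Block2 —
0..88  m20  (88B, 8-aligned)
88..96  m21  (8B, 8-aligned)
96..104  m8  (8B, 8-aligned)
104..120  h  (16B, 4-aligned)
120..122  m19  (2B, 2-aligned)
122..123  m17  (1B, 1-aligned)
123..124  m7  (1B, 1-aligned)
124..125  m10  (1B, 1-aligned)
125..126  m9  (1B, 1-aligned)
126..127  m14  (1B, 1-aligned)
127..128  -- tail padding (1B)
sizeof = 128, alignof = 8
144 − 128 = 16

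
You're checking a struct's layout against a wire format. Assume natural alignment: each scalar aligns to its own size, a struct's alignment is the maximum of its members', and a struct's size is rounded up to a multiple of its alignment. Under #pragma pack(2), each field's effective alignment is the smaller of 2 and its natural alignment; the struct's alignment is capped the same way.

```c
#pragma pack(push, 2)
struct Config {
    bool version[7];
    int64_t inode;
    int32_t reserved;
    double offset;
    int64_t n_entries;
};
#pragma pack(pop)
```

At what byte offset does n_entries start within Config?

28

version at 0 (size 7, align 1) → ends 7
pad 1 to align 2 for inode
inode at 8 (size 8, align 2) → ends 16
reserved at 16 (size 4, align 2) → ends 20
offset at 20 (size 8, align 2) → ends 28
n_entries at 28 (size 8, align 2) → ends 36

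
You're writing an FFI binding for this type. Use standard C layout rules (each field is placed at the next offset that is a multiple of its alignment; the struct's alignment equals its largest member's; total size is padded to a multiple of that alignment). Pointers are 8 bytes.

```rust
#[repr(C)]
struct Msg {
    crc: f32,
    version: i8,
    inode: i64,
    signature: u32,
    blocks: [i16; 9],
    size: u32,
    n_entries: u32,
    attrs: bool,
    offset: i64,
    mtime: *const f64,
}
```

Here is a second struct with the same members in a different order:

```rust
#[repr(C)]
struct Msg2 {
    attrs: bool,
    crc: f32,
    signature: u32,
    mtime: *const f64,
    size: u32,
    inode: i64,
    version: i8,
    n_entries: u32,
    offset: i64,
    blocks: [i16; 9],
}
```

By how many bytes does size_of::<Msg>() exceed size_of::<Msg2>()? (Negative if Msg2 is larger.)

-8

crc at 0 (size 4, align 4) → ends 4
version at 4 (size 1, align 1) → ends 5
pad 3 to align 8 for inode
inode at 8 (size 8, align 8) → ends 16
signature at 16 (size 4, align 4) → ends 20
blocks at 20 (size 18, align 2) → ends 38
pad 2 to align 4 for size
size at 40 (size 4, align 4) → ends 44
n_entries at 44 (size 4, align 4) → ends 48
attrs at 48 (size 1, align 1) → ends 49
pad 7 to align 8 for offset
offset at 56 (size 8, align 8) → ends 64
mtime at 64 (size 8, align 8) → ends 72
total 72 bytes, alignment 8
— Msg2 —
attrs at 0 (size 1, align 1) → ends 1
pad 3 to align 4 for crc
crc at 4 (size 4, align 4) → ends 8
signature at 8 (size 4, align 4) → ends 12
pad 4 to align 8 for mtime
mtime at 16 (size 8, align 8) → ends 24
size at 24 (size 4, align 4) → ends 28
pad 4 to align 8 for inode
inode at 32 (size 8, align 8) → ends 40
version at 40 (size 1, align 1) → ends 41
pad 3 to align 4 for n_entries
n_entries at 44 (size 4, align 4) → ends 48
offset at 48 (size 8, align 8) → ends 56
blocks at 56 (size 18, align 2) → ends 74
tail pad 6 to reach multiple of 8
total 80 bytes, alignment 8
72 − 80 = -8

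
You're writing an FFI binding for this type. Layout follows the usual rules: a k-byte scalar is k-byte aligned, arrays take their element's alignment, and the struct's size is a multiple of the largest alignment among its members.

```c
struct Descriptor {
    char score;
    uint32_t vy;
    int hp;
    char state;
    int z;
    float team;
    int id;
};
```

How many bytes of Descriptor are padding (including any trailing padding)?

@0: score [1B, align 1] → 1
+3 pad (align 4)
@4: vy [4B, align 4] → 8
@8: hp [4B, align 4] → 12
@12: state [1B, align 1] → 13
+3 pad (align 4)
@16: z [4B, align 4] → 20
@20: team [4B, align 4] → 24
@24: id [4B, align 4] → 28
size 28, align 4
data bytes 22, size 28 → padding 6

6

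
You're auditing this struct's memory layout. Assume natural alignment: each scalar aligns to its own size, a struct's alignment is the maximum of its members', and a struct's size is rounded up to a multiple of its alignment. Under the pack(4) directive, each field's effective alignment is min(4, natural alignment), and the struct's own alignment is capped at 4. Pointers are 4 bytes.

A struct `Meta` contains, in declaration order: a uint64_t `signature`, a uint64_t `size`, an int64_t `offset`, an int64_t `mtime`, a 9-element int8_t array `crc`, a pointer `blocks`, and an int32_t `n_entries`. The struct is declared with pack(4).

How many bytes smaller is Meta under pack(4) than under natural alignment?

natural layout:
  @0: signature [8B, align 8] → 8
  @8: size [8B, align 8] → 16
  @16: offset [8B, align 8] → 24
  @24: mtime [8B, align 8] → 32
  @32: crc [9B, align 1] → 41
  +3 pad (align 4)
  @44: blocks [4B, align 4] → 48
  @48: n_entries [4B, align 4] → 52
  +4 tail pad (align 8)
  size 56, align 8
packed(4) layout:
  @0: signature [8B, align 4] → 8
  @8: size [8B, align 4] → 16
  @16: offset [8B, align 4] → 24
  @24: mtime [8B, align 4] → 32
  @32: crc [9B, align 1] → 41
  +3 pad (align 4)
  @44: blocks [4B, align 4] → 48
  @48: n_entries [4B, align 4] → 52
  size 52, align 4
56 − 52 = 4

4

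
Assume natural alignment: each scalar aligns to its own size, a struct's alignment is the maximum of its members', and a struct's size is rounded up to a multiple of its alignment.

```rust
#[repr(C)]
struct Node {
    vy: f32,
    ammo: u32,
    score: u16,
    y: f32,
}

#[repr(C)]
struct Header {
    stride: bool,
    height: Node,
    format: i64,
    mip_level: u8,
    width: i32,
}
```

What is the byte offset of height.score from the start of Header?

12

Node: 0..4  vy  (4B, 4-aligned); 4..8  ammo  (4B, 4-aligned); 8..10  score  (2B, 2-aligned); 10..12  -- padding (2B); 12..16  y  (4B, 4-aligned); sizeof = 16, alignof = 4
0..1  stride  (1B, 1-aligned)
1..4  -- padding (3B)
4..20  height  (16B, 4-aligned)
within Node: score at 8
4 + 8 = 12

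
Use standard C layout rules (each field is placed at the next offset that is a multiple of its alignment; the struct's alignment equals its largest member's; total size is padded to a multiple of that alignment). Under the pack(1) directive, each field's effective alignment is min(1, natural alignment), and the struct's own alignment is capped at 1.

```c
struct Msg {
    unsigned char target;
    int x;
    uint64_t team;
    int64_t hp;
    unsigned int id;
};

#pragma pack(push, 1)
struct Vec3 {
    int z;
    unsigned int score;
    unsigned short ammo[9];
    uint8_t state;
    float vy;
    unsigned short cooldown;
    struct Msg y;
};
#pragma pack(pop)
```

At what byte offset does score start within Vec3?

Msg: target at 0 (size 1, align 1) → ends 1; pad 3 to align 4 for x; x at 4 (size 4, align 4) → ends 8; team at 8 (size 8, align 8) → ends 16; hp at 16 (size 8, align 8) → ends 24; id at 24 (size 4, align 4) → ends 28; tail pad 4 to reach multiple of 8; total 32 bytes, alignment 8
z at 0 (size 4, align 1) → ends 4
score at 4 (size 4, align 1) → ends 8

4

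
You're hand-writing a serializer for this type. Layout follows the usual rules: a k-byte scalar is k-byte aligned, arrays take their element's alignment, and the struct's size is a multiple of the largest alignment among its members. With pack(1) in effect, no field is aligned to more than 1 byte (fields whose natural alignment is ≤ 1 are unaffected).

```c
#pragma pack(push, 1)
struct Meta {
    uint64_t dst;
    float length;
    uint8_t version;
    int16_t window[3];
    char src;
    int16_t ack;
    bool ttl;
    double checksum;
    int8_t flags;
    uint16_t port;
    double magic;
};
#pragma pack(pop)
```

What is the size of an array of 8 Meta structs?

@0: dst [8B, align 1] → 8
@8: length [4B, align 1] → 12
@12: version [1B, align 1] → 13
@13: window [6B, align 1] → 19
@19: src [1B, align 1] → 20
@20: ack [2B, align 1] → 22
@22: ttl [1B, align 1] → 23
@23: checksum [8B, align 1] → 31
@31: flags [1B, align 1] → 32
@32: port [2B, align 1] → 34
@34: magic [8B, align 1] → 42
size 42, align 1
array of 8: 8 × 42 = 336

336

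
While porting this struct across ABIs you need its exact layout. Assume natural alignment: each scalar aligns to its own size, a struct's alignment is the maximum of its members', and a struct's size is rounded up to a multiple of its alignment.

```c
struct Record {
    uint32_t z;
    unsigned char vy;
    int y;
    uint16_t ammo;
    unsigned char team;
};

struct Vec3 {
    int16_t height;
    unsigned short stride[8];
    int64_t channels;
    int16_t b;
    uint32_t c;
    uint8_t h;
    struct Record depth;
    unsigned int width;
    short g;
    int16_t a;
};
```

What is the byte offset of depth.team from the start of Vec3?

58

Record: @0: z [4B, align 4] → 4; @4: vy [1B, align 1] → 5; +3 pad (align 4); @8: y [4B, align 4] → 12; @12: ammo [2B, align 2] → 14; @14: team [1B, align 1] → 15; +1 tail pad (align 4); size 16, align 4
@0: height [2B, align 2] → 2
@2: stride [16B, align 2] → 18
+6 pad (align 8)
@24: channels [8B, align 8] → 32
@32: b [2B, align 2] → 34
+2 pad (align 4)
@36: c [4B, align 4] → 40
@40: h [1B, align 1] → 41
+3 pad (align 4)
@44: depth [16B, align 4] → 60
within Record: team at 14
44 + 14 = 58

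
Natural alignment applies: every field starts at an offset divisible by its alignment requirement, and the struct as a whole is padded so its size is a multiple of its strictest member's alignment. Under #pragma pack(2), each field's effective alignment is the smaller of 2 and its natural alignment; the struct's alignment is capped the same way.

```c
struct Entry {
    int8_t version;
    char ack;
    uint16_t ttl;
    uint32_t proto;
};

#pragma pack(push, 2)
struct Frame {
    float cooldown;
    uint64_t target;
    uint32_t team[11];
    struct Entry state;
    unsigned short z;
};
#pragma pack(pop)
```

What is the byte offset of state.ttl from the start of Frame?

Entry: @0: version [1B, align 1] → 1; @1: ack [1B, align 1] → 2; @2: ttl [2B, align 2] → 4; @4: proto [4B, align 4] → 8; size 8, align 4
@0: cooldown [4B, align 2] → 4
@4: target [8B, align 2] → 12
@12: team [44B, align 2] → 56
@56: state [8B, align 2] → 64
within Entry: ttl at 2
56 + 2 = 58

58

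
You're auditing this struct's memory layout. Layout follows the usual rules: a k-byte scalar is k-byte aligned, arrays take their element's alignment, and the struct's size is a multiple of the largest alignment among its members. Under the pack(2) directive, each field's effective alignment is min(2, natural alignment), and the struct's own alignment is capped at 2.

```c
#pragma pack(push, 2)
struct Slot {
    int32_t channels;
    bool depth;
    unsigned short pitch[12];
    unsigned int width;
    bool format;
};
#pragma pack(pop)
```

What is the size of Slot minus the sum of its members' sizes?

channels at 0 (size 4, align 2) → ends 4
depth at 4 (size 1, align 1) → ends 5
pad 1 to align 2 for pitch
pitch at 6 (size 24, align 2) → ends 30
width at 30 (size 4, align 2) → ends 34
format at 34 (size 1, align 1) → ends 35
tail pad 1 to reach multiple of 2
total 36 bytes, alignment 2
data bytes 34, size 36 → padding 2

2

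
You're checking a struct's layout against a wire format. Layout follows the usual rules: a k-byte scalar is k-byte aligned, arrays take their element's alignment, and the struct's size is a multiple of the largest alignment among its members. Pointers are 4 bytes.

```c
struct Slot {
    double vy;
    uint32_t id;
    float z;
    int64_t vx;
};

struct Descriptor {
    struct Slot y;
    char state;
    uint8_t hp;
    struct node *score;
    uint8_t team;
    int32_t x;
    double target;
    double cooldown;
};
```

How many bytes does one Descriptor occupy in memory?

56

Slot: 0..8  vy  (8B, 8-aligned); 8..12  id  (4B, 4-aligned); 12..16  z  (4B, 4-aligned); 16..24  vx  (8B, 8-aligned); sizeof = 24, alignof = 8
0..24  y  (24B, 8-aligned)
24..25  state  (1B, 1-aligned)
25..26  hp  (1B, 1-aligned)
26..28  -- padding (2B)
28..32  score  (4B, 4-aligned)
32..33  team  (1B, 1-aligned)
33..36  -- padding (3B)
36..40  x  (4B, 4-aligned)
40..48  target  (8B, 8-aligned)
48..56  cooldown  (8B, 8-aligned)
sizeof = 56, alignof = 8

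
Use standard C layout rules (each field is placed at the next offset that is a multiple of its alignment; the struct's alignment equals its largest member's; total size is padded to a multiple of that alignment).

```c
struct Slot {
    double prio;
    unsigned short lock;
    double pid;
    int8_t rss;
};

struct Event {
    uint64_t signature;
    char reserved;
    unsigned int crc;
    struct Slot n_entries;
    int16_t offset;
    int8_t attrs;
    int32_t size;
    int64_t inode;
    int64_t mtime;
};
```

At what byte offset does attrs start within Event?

50

Slot: prio at 0 (size 8, align 8) → ends 8; lock at 8 (size 2, align 2) → ends 10; pad 6 to align 8 for pid; pid at 16 (size 8, align 8) → ends 24; rss at 24 (size 1, align 1) → ends 25; tail pad 7 to reach multiple of 8; total 32 bytes, alignment 8
signature at 0 (size 8, align 8) → ends 8
reserved at 8 (size 1, align 1) → ends 9
pad 3 to align 4 for crc
crc at 12 (size 4, align 4) → ends 16
n_entries at 16 (size 32, align 8) → ends 48
offset at 48 (size 2, align 2) → ends 50
attrs at 50 (size 1, align 1) → ends 51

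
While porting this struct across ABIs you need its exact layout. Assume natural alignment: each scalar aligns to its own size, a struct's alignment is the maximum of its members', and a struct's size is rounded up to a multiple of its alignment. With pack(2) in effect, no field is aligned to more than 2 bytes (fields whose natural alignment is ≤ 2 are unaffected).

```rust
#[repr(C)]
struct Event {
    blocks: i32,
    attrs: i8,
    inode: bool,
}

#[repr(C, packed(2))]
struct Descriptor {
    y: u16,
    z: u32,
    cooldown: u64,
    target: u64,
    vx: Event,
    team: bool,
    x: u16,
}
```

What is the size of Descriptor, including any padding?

Event: blocks at 0 (size 4, align 4) → ends 4; attrs at 4 (size 1, align 1) → ends 5; inode at 5 (size 1, align 1) → ends 6; tail pad 2 to reach multiple of 4; total 8 bytes, alignment 4
y at 0 (size 2, align 2) → ends 2
z at 2 (size 4, align 2) → ends 6
cooldown at 6 (size 8, align 2) → ends 14
target at 14 (size 8, align 2) → ends 22
vx at 22 (size 8, align 2) → ends 30
team at 30 (size 1, align 1) → ends 31
pad 1 to align 2 for x
x at 32 (size 2, align 2) → ends 34
total 34 bytes, alignment 2

34 bytes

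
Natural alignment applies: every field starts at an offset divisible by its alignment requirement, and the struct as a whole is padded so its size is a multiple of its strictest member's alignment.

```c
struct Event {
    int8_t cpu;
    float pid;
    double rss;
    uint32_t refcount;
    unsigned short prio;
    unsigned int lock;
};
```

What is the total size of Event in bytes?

32

0..1  cpu  (1B, 1-aligned)
1..4  -- padding (3B)
4..8  pid  (4B, 4-aligned)
8..16  rss  (8B, 8-aligned)
16..20  refcount  (4B, 4-aligned)
20..22  prio  (2B, 2-aligned)
22..24  -- padding (2B)
24..28  lock  (4B, 4-aligned)
28..32  -- tail padding (4B)
sizeof = 32, alignof = 8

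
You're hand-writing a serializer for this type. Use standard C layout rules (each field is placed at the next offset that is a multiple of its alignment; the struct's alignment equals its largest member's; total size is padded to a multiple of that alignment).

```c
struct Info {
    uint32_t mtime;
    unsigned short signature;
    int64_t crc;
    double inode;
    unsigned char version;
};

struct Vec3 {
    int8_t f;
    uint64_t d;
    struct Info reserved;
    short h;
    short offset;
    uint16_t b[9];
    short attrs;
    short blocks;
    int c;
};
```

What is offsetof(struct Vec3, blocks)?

72

Info: mtime at 0 (size 4, align 4) → ends 4; signature at 4 (size 2, align 2) → ends 6; pad 2 to align 8 for crc; crc at 8 (size 8, align 8) → ends 16; inode at 16 (size 8, align 8) → ends 24; version at 24 (size 1, align 1) → ends 25; tail pad 7 to reach multiple of 8; total 32 bytes, alignment 8
f at 0 (size 1, align 1) → ends 1
pad 7 to align 8 for d
d at 8 (size 8, align 8) → ends 16
reserved at 16 (size 32, align 8) → ends 48
h at 48 (size 2, align 2) → ends 50
offset at 50 (size 2, align 2) → ends 52
b at 52 (size 18, align 2) → ends 70
attrs at 70 (size 2, align 2) → ends 72
blocks at 72 (size 2, align 2) → ends 74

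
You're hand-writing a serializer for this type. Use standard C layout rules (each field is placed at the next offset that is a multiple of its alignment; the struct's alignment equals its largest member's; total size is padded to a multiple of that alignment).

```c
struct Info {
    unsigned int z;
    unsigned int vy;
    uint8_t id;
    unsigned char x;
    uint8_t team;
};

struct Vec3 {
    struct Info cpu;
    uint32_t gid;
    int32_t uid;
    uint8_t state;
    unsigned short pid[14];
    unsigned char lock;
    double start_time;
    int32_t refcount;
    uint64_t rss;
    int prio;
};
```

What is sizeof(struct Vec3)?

Info: z at 0 (size 4, align 4) → ends 4; vy at 4 (size 4, align 4) → ends 8; id at 8 (size 1, align 1) → ends 9; x at 9 (size 1, align 1) → ends 10; team at 10 (size 1, align 1) → ends 11; tail pad 1 to reach multiple of 4; total 12 bytes, alignment 4
cpu at 0 (size 12, align 4) → ends 12
gid at 12 (size 4, align 4) → ends 16
uid at 16 (size 4, align 4) → ends 20
state at 20 (size 1, align 1) → ends 21
pad 1 to align 2 for pid
pid at 22 (size 28, align 2) → ends 50
lock at 50 (size 1, align 1) → ends 51
pad 5 to align 8 for start_time
start_time at 56 (size 8, align 8) → ends 64
refcount at 64 (size 4, align 4) → ends 68
pad 4 to align 8 for rss
rss at 72 (size 8, align 8) → ends 80
prio at 80 (size 4, align 4) → ends 84
tail pad 4 to reach multiple of 8
total 88 bytes, alignment 8

88 bytes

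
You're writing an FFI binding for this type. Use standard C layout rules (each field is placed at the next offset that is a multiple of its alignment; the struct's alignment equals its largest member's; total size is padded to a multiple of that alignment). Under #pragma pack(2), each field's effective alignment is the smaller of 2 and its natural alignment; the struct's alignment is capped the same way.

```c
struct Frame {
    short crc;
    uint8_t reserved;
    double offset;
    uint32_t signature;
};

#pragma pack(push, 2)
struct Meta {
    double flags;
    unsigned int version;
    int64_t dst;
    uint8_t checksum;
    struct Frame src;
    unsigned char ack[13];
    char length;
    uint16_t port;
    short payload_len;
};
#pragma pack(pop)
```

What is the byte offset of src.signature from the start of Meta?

38

Frame: crc at 0 (size 2, align 2) → ends 2; reserved at 2 (size 1, align 1) → ends 3; pad 5 to align 8 for offset; offset at 8 (size 8, align 8) → ends 16; signature at 16 (size 4, align 4) → ends 20; tail pad 4 to reach multiple of 8; total 24 bytes, alignment 8
flags at 0 (size 8, align 2) → ends 8
version at 8 (size 4, align 2) → ends 12
dst at 12 (size 8, align 2) → ends 20
checksum at 20 (size 1, align 1) → ends 21
pad 1 to align 2 for src
src at 22 (size 24, align 2) → ends 46
within Frame: signature at 16
22 + 16 = 38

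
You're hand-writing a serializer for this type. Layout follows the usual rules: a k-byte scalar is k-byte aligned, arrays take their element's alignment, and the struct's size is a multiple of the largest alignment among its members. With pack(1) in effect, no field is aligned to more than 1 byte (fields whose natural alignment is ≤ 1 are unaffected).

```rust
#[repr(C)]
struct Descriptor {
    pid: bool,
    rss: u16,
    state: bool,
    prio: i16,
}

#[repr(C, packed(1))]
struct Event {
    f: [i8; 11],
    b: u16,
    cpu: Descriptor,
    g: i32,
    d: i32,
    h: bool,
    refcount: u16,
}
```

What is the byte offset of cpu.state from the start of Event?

17

Descriptor: pid at 0 (size 1, align 1) → ends 1; pad 1 to align 2 for rss; rss at 2 (size 2, align 2) → ends 4; state at 4 (size 1, align 1) → ends 5; pad 1 to align 2 for prio; prio at 6 (size 2, align 2) → ends 8; total 8 bytes, alignment 2
f at 0 (size 11, align 1) → ends 11
b at 11 (size 2, align 1) → ends 13
cpu at 13 (size 8, align 1) → ends 21
within Descriptor: state at 4
13 + 4 = 17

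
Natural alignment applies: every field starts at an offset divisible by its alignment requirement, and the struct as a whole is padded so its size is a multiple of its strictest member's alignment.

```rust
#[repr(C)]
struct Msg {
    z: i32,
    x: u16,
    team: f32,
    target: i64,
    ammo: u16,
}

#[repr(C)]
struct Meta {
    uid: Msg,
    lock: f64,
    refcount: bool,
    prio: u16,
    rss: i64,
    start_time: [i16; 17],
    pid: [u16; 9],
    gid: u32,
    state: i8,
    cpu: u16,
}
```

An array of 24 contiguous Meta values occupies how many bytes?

Msg: 0..4  z  (4B, 4-aligned); 4..6  x  (2B, 2-aligned); 6..8  -- padding (2B); 8..12  team  (4B, 4-aligned); 12..16  -- padding (4B); 16..24  target  (8B, 8-aligned); 24..26  ammo  (2B, 2-aligned); 26..32  -- tail padding (6B); sizeof = 32, alignof = 8
0..32  uid  (32B, 8-aligned)
32..40  lock  (8B, 8-aligned)
40..41  refcount  (1B, 1-aligned)
41..42  -- padding (1B)
42..44  prio  (2B, 2-aligned)
44..48  -- padding (4B)
48..56  rss  (8B, 8-aligned)
56..90  start_time  (34B, 2-aligned)
90..108  pid  (18B, 2-aligned)
108..112  gid  (4B, 4-aligned)
112..113  state  (1B, 1-aligned)
113..114  -- padding (1B)
114..116  cpu  (2B, 2-aligned)
116..120  -- tail padding (4B)
sizeof = 120, alignof = 8
array of 24: 24 × 120 = 2880

2880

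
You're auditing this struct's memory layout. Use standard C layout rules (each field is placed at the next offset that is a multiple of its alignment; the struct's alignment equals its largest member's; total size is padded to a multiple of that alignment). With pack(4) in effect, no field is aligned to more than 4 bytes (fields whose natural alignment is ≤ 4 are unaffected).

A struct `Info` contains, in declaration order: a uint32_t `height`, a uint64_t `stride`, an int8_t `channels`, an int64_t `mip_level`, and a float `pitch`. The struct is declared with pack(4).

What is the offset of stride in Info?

4

@0: height [4B, align 4] → 4
@4: stride [8B, align 4] → 12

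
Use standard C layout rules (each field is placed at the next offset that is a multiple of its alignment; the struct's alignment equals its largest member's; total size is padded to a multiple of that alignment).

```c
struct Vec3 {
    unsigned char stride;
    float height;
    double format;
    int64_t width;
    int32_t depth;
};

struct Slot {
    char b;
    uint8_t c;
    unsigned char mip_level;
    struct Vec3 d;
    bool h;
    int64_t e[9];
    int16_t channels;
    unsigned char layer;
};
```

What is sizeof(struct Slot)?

Vec3: @0: stride [1B, align 1] → 1; +3 pad (align 4); @4: height [4B, align 4] → 8; @8: format [8B, align 8] → 16; @16: width [8B, align 8] → 24; @24: depth [4B, align 4] → 28; +4 tail pad (align 8); size 32, align 8
@0: b [1B, align 1] → 1
@1: c [1B, align 1] → 2
@2: mip_level [1B, align 1] → 3
+5 pad (align 8)
@8: d [32B, align 8] → 40
@40: h [1B, align 1] → 41
+7 pad (align 8)
@48: e [72B, align 8] → 120
@120: channels [2B, align 2] → 122
@122: layer [1B, align 1] → 123
+5 tail pad (align 8)
size 128, align 8

128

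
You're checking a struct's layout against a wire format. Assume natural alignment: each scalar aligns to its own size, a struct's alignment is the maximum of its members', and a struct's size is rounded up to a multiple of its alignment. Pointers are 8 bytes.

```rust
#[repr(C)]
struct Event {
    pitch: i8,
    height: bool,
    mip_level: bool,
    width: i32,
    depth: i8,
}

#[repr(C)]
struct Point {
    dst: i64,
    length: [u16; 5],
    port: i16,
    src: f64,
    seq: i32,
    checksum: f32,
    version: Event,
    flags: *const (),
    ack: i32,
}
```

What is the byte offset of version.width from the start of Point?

Event: pitch at 0 (size 1, align 1) → ends 1; height at 1 (size 1, align 1) → ends 2; mip_level at 2 (size 1, align 1) → ends 3; pad 1 to align 4 for width; width at 4 (size 4, align 4) → ends 8; depth at 8 (size 1, align 1) → ends 9; tail pad 3 to reach multiple of 4; total 12 bytes, alignment 4
dst at 0 (size 8, align 8) → ends 8
length at 8 (size 10, align 2) → ends 18
port at 18 (size 2, align 2) → ends 20
pad 4 to align 8 for src
src at 24 (size 8, align 8) → ends 32
seq at 32 (size 4, align 4) → ends 36
checksum at 36 (size 4, align 4) → ends 40
version at 40 (size 12, align 4) → ends 52
within Event: width at 4
40 + 4 = 44

44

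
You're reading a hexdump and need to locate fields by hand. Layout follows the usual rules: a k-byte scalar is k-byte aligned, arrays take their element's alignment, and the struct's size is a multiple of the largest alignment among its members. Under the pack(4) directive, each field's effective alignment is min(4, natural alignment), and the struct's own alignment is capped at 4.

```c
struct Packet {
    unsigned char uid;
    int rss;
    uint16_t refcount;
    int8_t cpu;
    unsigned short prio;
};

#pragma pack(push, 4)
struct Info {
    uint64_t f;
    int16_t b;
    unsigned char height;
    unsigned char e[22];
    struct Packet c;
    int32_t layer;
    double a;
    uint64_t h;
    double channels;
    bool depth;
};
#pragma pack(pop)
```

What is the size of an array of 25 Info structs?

2100

Packet: uid at 0 (size 1, align 1) → ends 1; pad 3 to align 4 for rss; rss at 4 (size 4, align 4) → ends 8; refcount at 8 (size 2, align 2) → ends 10; cpu at 10 (size 1, align 1) → ends 11; pad 1 to align 2 for prio; prio at 12 (size 2, align 2) → ends 14; tail pad 2 to reach multiple of 4; total 16 bytes, alignment 4
f at 0 (size 8, align 4) → ends 8
b at 8 (size 2, align 2) → ends 10
height at 10 (size 1, align 1) → ends 11
e at 11 (size 22, align 1) → ends 33
pad 3 to align 4 for c
c at 36 (size 16, align 4) → ends 52
layer at 52 (size 4, align 4) → ends 56
a at 56 (size 8, align 4) → ends 64
h at 64 (size 8, align 4) → ends 72
channels at 72 (size 8, align 4) → ends 80
depth at 80 (size 1, align 1) → ends 81
tail pad 3 to reach multiple of 4
total 84 bytes, alignment 4
array of 25: 25 × 84 = 2100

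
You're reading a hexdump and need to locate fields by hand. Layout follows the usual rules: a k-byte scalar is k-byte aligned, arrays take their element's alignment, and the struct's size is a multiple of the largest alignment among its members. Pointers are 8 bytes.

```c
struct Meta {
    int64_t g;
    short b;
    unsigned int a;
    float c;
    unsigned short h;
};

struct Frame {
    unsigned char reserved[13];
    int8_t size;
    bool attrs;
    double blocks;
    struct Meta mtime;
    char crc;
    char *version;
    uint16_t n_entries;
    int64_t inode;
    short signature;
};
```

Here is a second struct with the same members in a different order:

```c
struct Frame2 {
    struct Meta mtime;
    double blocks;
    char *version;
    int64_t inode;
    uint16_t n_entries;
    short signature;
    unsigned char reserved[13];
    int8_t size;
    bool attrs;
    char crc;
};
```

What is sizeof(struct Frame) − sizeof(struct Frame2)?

16

Meta: g at 0 (size 8, align 8) → ends 8; b at 8 (size 2, align 2) → ends 10; pad 2 to align 4 for a; a at 12 (size 4, align 4) → ends 16; c at 16 (size 4, align 4) → ends 20; h at 20 (size 2, align 2) → ends 22; tail pad 2 to reach multiple of 8; total 24 bytes, alignment 8
reserved at 0 (size 13, align 1) → ends 13
size at 13 (size 1, align 1) → ends 14
attrs at 14 (size 1, align 1) → ends 15
pad 1 to align 8 for blocks
blocks at 16 (size 8, align 8) → ends 24
mtime at 24 (size 24, align 8) → ends 48
crc at 48 (size 1, align 1) → ends 49
pad 7 to align 8 for version
version at 56 (size 8, align 8) → ends 64
n_entries at 64 (size 2, align 2) → ends 66
pad 6 to align 8 for inode
inode at 72 (size 8, align 8) → ends 80
signature at 80 (size 2, align 2) → ends 82
tail pad 6 to reach multiple of 8
total 88 bytes, alignment 8
— Frame2 —
mtime at 0 (size 24, align 8) → ends 24
blocks at 24 (size 8, align 8) → ends 32
version at 32 (size 8, align 8) → ends 40
inode at 40 (size 8, align 8) → ends 48
n_entries at 48 (size 2, align 2) → ends 50
signature at 50 (size 2, align 2) → ends 52
reserved at 52 (size 13, align 1) → ends 65
size at 65 (size 1, align 1) → ends 66
attrs at 66 (size 1, align 1) → ends 67
crc at 67 (size 1, align 1) → ends 68
tail pad 4 to reach multiple of 8
total 72 bytes, alignment 8
88 − 72 = 16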